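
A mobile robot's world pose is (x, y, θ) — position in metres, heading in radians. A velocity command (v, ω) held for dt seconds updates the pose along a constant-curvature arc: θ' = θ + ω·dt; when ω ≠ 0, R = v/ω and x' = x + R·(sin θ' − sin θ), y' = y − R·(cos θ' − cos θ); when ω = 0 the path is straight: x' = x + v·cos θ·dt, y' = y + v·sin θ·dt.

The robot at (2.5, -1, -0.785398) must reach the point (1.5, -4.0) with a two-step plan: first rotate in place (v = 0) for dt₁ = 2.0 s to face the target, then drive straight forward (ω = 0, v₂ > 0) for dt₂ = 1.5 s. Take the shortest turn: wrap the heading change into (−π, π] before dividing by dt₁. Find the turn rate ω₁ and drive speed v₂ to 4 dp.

heading to target = atan2(-4−-1, 1.5−2.5) = -1.8925
Δθ = wrap(-1.8925 − -0.7854) = -1.1071; ω₁ = Δθ/dt₁ = -0.5536
distance = √((1.5−2.5)² + (-4−-1)²) = 3.1623; v₂ = distance/dt₂ = 2.1082

ω₁ = -0.5536, v₂ = 2.1082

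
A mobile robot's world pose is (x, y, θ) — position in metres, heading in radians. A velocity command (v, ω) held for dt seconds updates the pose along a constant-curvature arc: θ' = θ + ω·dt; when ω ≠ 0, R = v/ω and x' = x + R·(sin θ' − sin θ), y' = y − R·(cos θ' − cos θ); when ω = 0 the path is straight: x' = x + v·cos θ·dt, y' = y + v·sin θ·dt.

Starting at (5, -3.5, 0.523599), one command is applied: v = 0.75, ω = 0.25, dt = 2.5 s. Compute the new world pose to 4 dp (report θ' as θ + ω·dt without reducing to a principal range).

(6.2366, -2.1312, 1.1486)

θ' = 0.5236 + 0.25·2.5 = 1.1486
R = v/ω = 0.75/0.25 = 3.0000
x' = 5 + 3.0000·(sin 1.1486 − sin 0.5236) = 6.2366
y' = -3.5 − 3.0000·(cos 1.1486 − cos 0.5236) = -2.1312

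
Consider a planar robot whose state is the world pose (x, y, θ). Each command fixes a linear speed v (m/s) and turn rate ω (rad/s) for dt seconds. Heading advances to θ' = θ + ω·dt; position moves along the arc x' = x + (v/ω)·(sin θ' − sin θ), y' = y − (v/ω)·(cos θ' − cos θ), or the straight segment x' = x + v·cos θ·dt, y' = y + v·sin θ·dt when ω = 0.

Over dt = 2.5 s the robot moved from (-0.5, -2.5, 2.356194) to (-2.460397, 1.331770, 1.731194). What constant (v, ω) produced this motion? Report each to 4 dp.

Δθ = 1.731194 − 2.356194 = -0.625000
ω = Δθ/dt = -0.625000/2.5 = -0.2500
R = −Δy/(cos θ' − cos θ) = -7.0000
v = R·ω = -7.0000·-0.2500 = 1.7500

v = 1.7500, ω = -0.2500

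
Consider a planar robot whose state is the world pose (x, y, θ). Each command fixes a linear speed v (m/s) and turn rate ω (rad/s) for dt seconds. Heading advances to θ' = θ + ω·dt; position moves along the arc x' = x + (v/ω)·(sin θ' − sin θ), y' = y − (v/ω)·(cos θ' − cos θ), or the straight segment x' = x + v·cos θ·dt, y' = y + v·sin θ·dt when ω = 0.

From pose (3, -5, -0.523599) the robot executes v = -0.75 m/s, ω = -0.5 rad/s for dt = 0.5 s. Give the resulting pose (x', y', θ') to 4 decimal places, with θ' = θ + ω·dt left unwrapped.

(2.7019, -4.7741, -0.7736)

θ' = -0.5236 + -0.5·0.5 = -0.7736
R = v/ω = -0.75/-0.5 = 1.5000
x' = 3 + 1.5000·(sin -0.7736 − sin -0.5236) = 2.7019
y' = -5 − 1.5000·(cos -0.7736 − cos -0.5236) = -4.7741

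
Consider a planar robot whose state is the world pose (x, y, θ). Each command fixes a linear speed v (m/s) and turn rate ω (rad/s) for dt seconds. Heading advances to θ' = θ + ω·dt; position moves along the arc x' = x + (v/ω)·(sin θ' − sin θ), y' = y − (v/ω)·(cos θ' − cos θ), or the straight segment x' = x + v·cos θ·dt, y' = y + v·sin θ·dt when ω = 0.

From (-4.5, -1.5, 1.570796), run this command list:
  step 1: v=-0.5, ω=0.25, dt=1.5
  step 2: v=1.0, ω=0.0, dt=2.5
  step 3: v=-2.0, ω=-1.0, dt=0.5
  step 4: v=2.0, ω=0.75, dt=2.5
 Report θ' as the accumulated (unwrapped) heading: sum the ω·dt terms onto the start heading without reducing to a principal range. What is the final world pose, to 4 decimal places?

step 1: θ'=1.9458 (R=-2.0000) → pose (-4.3610, -2.2325, 1.9458)
step 2: θ'=1.9458 (straight) → pose (-5.2767, 0.0937, 1.9458)
step 3: θ'=1.4458 (R=2.0000) → pose (-5.1533, -0.8882, 1.4458)
step 4: θ'=3.3208 (R=2.6667) → pose (-8.2745, 2.0683, 3.3208)

(-8.2745, 2.0683, 3.3208)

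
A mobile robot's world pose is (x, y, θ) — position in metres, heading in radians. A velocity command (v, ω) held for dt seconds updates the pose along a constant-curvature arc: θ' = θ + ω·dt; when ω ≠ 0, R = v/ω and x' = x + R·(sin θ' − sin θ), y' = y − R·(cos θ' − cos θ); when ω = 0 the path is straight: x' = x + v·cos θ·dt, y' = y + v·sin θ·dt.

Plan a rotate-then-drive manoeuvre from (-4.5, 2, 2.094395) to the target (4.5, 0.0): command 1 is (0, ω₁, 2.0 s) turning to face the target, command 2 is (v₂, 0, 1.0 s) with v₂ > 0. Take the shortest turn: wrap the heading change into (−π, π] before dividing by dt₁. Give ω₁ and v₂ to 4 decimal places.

heading to target = atan2(0−2, 4.5−-4.5) = -0.2187
Δθ = wrap(-0.2187 − 2.0944) = -2.3131; ω₁ = Δθ/dt₁ = -1.1565
distance = √((4.5−-4.5)² + (0−2)²) = 9.2195; v₂ = distance/dt₂ = 9.2195

ω₁ = -1.1565, v₂ = 9.2195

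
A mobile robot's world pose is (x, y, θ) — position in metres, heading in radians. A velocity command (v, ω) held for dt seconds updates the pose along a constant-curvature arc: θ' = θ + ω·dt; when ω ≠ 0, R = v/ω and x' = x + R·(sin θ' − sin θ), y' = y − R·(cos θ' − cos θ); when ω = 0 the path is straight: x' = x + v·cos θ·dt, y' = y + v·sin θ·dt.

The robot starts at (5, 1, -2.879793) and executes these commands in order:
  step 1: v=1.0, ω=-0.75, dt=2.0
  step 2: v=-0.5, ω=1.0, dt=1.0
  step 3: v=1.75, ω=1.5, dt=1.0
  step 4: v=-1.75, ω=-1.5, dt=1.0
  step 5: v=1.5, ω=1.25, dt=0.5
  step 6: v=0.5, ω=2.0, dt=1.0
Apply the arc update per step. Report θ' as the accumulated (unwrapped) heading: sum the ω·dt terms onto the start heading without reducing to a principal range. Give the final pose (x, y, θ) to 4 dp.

step 1: θ'=-4.3798 (R=-1.3333) → pose (3.3946, 1.8526, -4.3798)
step 2: θ'=-3.3798 (R=-0.5000) → pose (3.7493, 1.5299, -3.3798)
step 3: θ'=-1.8798 (R=1.1667) → pose (2.3626, 0.7510, -1.8798)
step 4: θ'=-3.3798 (R=1.1667) → pose (3.7493, 1.5299, -3.3798)
step 5: θ'=-2.7548 (R=1.2000) → pose (3.0134, 1.4752, -2.7548)
step 6: θ'=-0.7548 (R=0.2500) → pose (2.9365, 1.0615, -0.7548)

(2.9365, 1.0615, -0.7548)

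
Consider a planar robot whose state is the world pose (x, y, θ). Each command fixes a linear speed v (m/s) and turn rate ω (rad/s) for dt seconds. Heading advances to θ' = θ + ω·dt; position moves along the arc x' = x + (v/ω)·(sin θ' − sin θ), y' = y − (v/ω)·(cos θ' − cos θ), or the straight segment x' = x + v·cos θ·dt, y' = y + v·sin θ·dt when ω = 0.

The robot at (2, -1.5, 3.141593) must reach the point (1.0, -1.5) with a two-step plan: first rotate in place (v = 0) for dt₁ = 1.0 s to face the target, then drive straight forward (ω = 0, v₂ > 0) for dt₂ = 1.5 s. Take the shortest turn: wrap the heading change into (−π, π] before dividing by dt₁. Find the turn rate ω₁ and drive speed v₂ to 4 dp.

ω₁ = 0.0000, v₂ = 0.6667

heading to target = atan2(-1.5−-1.5, 1−2) = 3.1416
Δθ = wrap(3.1416 − 3.1416) = 0.0000; ω₁ = Δθ/dt₁ = 0.0000
distance = √((1−2)² + (-1.5−-1.5)²) = 1.0000; v₂ = distance/dt₂ = 0.6667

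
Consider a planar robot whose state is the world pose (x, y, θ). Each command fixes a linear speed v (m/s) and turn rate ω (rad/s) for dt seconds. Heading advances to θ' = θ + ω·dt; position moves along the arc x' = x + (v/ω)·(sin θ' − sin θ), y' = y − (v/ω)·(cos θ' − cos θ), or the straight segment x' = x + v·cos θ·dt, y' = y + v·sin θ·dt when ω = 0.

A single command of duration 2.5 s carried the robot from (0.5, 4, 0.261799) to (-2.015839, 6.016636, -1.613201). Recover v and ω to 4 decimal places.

Δθ = -1.613201 − 0.261799 = -1.875000
ω = Δθ/dt = -1.875000/2.5 = -0.7500
R = Δx/(sin θ' − sin θ) = 2.0000
v = R·ω = 2.0000·-0.7500 = -1.5000

v = -1.5000, ω = -0.7500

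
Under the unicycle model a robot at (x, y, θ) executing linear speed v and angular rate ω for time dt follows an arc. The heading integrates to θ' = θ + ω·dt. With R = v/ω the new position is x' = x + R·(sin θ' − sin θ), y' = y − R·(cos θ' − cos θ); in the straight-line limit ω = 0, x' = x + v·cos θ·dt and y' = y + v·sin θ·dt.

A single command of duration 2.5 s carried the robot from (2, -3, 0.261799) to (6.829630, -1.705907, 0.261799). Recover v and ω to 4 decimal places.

v = 2.0000, ω = 0.0000

Δθ = 0.261799 − 0.261799 = 0.000000
ω = Δθ/dt = 0.000000/2.5 = 0.0000
ω = 0 → v = (Δx·cos θ + Δy·sin θ)/dt = 2.0000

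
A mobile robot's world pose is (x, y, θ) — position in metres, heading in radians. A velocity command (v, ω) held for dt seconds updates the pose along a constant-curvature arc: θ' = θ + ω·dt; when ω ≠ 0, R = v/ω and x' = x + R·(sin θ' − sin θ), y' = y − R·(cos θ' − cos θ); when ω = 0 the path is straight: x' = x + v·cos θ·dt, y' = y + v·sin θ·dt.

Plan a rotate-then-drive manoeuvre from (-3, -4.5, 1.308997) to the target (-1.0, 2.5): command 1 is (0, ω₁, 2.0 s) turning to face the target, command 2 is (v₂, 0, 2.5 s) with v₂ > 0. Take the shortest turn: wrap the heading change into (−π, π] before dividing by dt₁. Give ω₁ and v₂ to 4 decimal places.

heading to target = atan2(2.5−-4.5, -1−-3) = 1.2925
Δθ = wrap(1.2925 − 1.3090) = -0.0165; ω₁ = Δθ/dt₁ = -0.0083
distance = √((-1−-3)² + (2.5−-4.5)²) = 7.2801; v₂ = distance/dt₂ = 2.9120

ω₁ = -0.0083, v₂ = 2.9120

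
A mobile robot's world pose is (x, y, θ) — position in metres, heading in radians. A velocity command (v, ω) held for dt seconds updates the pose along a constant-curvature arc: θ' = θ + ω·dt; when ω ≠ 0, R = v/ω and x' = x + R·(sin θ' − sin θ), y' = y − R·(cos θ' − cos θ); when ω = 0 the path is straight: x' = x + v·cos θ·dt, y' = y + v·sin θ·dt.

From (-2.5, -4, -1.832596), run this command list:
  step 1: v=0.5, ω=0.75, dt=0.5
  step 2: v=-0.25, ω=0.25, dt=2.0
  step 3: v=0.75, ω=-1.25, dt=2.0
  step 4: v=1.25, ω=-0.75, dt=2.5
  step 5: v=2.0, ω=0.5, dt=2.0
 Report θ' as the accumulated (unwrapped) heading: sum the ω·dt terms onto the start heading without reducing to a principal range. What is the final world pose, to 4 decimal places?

(-3.7498, 1.6596, -4.3326)

step 1: θ'=-1.4576 (R=0.6667) → pose (-2.5184, -4.2479, -1.4576)
step 2: θ'=-0.9576 (R=-1.0000) → pose (-2.6942, -3.7853, -0.9576)
step 3: θ'=-3.4576 (R=-0.6000) → pose (-3.3714, -4.7009, -3.4576)
step 4: θ'=-5.3326 (R=-1.6667) → pose (-4.2097, -2.1481, -5.3326)
step 5: θ'=-4.3326 (R=4.0000) → pose (-3.7498, 1.6596, -4.3326)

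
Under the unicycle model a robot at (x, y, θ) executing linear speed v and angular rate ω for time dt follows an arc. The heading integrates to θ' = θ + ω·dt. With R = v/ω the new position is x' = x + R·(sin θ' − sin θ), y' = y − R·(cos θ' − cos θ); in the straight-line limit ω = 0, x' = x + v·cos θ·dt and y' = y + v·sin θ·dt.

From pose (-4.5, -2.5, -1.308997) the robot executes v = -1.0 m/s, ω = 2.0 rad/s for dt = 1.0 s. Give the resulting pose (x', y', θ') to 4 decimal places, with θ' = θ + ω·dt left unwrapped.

(-5.3016, -2.2441, 0.6910)

θ' = -1.3090 + 2.0·1.0 = 0.6910
R = v/ω = -1.0/2.0 = -0.5000
x' = -4.5 + -0.5000·(sin 0.6910 − sin -1.3090) = -5.3016
y' = -2.5 − -0.5000·(cos 0.6910 − cos -1.3090) = -2.2441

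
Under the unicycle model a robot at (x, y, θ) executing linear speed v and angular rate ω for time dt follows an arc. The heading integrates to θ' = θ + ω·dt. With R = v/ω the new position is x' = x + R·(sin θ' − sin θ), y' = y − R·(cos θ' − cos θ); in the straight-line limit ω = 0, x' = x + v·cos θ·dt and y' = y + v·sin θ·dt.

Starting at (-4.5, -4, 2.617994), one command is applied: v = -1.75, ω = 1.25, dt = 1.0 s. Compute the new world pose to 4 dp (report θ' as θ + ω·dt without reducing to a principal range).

(-2.8701, -3.8342, 3.8680)

θ' = 2.6180 + 1.25·1.0 = 3.8680
R = v/ω = -1.75/1.25 = -1.4000
x' = -4.5 + -1.4000·(sin 3.8680 − sin 2.6180) = -2.8701
y' = -4 − -1.4000·(cos 3.8680 − cos 2.6180) = -3.8342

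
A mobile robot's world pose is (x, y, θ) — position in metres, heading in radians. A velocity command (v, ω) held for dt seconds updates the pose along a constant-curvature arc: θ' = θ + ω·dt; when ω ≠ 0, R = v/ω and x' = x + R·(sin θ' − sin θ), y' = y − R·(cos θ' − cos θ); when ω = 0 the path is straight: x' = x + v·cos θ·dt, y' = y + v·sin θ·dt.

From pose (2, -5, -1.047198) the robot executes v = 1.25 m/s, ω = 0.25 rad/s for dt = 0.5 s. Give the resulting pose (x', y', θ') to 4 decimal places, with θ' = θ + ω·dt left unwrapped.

(2.3455, -5.5204, -0.9222)

θ' = -1.0472 + 0.25·0.5 = -0.9222
R = v/ω = 1.25/0.25 = 5.0000
x' = 2 + 5.0000·(sin -0.9222 − sin -1.0472) = 2.3455
y' = -5 − 5.0000·(cos -0.9222 − cos -1.0472) = -5.5204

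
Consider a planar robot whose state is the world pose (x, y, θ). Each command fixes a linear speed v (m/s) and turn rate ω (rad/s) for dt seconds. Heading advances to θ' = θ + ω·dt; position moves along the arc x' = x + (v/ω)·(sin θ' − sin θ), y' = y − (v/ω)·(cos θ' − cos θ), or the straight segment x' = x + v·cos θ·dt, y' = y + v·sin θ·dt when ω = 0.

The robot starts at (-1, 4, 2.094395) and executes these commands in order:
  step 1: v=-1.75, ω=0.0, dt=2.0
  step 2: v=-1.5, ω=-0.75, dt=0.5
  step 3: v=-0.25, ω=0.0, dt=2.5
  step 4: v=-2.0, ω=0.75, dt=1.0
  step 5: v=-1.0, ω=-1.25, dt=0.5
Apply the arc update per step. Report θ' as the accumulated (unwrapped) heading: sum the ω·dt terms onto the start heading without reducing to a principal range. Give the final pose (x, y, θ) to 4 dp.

(2.3372, -2.4546, 1.8444)

step 1: θ'=2.0944 (straight) → pose (0.7500, 0.9689, 2.0944)
step 2: θ'=1.7194 (R=2.0000) → pose (0.9959, 0.2650, 1.7194)
step 3: θ'=1.7194 (straight) → pose (1.0884, -0.3531, 1.7194)
step 4: θ'=2.4694 (R=-2.6667) → pose (2.0652, -2.0448, 2.4694)
step 5: θ'=1.8444 (R=0.8000) → pose (2.3372, -2.4546, 1.8444)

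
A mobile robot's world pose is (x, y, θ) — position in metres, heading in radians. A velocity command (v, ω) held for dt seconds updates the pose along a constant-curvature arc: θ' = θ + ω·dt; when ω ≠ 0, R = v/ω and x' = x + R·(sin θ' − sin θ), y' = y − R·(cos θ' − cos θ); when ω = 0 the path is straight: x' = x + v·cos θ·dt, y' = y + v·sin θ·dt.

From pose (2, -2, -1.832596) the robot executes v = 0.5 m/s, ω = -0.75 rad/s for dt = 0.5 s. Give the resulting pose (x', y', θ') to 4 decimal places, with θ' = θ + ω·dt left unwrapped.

(1.8921, -2.2239, -2.2076)

θ' = -1.8326 + -0.75·0.5 = -2.2076
R = v/ω = 0.5/-0.75 = -0.6667
x' = 2 + -0.6667·(sin -2.2076 − sin -1.8326) = 1.8921
y' = -2 − -0.6667·(cos -2.2076 − cos -1.8326) = -2.2239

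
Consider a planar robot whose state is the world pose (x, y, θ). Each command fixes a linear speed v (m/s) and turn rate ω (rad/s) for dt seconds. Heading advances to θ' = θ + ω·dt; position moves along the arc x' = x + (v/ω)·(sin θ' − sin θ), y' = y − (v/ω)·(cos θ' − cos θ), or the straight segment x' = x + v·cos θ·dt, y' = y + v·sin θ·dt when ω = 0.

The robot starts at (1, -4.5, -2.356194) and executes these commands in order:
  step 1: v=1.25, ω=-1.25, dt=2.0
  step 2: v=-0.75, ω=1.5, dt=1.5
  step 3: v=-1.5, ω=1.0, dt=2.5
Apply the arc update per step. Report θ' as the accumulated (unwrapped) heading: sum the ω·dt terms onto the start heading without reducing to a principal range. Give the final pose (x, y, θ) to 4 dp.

(-0.5531, -1.3696, -0.1062)

step 1: θ'=-4.8562 (R=-1.0000) → pose (-0.6968, -3.6496, -4.8562)
step 2: θ'=-2.6062 (R=-0.5000) → pose (0.0531, -4.1513, -2.6062)
step 3: θ'=-0.1062 (R=-1.5000) → pose (-0.5531, -1.3696, -0.1062)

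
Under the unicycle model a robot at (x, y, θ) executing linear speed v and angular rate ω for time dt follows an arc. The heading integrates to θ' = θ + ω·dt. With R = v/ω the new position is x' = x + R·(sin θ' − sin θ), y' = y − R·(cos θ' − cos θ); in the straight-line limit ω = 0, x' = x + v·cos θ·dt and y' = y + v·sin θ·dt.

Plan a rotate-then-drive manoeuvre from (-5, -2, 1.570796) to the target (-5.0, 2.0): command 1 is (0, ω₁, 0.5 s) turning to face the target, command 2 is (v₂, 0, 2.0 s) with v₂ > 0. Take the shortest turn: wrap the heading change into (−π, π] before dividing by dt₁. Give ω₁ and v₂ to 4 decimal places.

heading to target = atan2(2−-2, -5−-5) = 1.5708
Δθ = wrap(1.5708 − 1.5708) = 0.0000; ω₁ = Δθ/dt₁ = 0.0000
distance = √((-5−-5)² + (2−-2)²) = 4.0000; v₂ = distance/dt₂ = 2.0000

ω₁ = 0.0000, v₂ = 2.0000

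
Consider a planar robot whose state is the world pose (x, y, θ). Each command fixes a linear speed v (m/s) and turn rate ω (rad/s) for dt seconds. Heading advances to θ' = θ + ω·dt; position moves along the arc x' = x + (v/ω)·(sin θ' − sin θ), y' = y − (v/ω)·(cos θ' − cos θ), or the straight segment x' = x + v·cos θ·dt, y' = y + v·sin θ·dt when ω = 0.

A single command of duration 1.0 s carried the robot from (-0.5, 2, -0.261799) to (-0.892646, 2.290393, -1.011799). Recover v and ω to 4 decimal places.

v = -0.5000, ω = -0.7500

Δθ = -1.011799 − -0.261799 = -0.750000
ω = Δθ/dt = -0.750000/1.0 = -0.7500
R = Δx/(sin θ' − sin θ) = 0.6667
v = R·ω = 0.6667·-0.7500 = -0.5000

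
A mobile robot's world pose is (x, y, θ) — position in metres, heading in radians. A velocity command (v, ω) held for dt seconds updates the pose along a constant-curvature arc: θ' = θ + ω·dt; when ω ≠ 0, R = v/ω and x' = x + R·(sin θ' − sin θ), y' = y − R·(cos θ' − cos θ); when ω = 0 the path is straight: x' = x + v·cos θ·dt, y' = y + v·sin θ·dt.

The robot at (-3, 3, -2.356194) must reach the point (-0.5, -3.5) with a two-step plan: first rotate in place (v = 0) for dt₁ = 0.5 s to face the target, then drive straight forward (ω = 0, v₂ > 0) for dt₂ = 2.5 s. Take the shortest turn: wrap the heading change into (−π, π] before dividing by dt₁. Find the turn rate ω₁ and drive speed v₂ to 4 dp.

ω₁ = 2.3051, v₂ = 2.7857

heading to target = atan2(-3.5−3, -0.5−-3) = -1.2036
Δθ = wrap(-1.2036 − -2.3562) = 1.1526; ω₁ = Δθ/dt₁ = 2.3051
distance = √((-0.5−-3)² + (-3.5−3)²) = 6.9642; v₂ = distance/dt₂ = 2.7857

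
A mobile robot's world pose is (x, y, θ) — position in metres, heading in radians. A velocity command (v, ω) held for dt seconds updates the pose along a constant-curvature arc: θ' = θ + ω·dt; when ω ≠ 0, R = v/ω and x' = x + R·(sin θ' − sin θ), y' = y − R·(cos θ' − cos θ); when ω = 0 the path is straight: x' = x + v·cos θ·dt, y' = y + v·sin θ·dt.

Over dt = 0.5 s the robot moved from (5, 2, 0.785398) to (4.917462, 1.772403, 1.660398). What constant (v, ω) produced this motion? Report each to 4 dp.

Δθ = 1.660398 − 0.785398 = 0.875000
ω = Δθ/dt = 0.875000/0.5 = 1.7500
R = −Δy/(cos θ' − cos θ) = -0.2857
v = R·ω = -0.2857·1.7500 = -0.5000

v = -0.5000, ω = 1.7500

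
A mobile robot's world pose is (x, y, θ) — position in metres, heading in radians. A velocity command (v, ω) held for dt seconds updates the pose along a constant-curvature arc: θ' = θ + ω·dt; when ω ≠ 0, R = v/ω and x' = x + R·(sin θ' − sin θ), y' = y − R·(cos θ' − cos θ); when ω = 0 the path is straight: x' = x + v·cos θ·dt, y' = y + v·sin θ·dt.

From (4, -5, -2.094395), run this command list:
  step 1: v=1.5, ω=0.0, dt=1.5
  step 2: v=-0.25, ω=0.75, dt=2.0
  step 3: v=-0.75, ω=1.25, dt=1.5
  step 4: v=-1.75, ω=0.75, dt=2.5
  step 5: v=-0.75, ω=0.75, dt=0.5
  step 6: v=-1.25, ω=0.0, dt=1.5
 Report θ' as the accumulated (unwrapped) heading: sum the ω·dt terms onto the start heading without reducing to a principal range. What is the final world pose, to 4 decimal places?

(6.2307, -9.0461, 3.5306)

step 1: θ'=-2.0944 (straight) → pose (2.8750, -6.9486, -2.0944)
step 2: θ'=-0.5944 (R=-0.3333) → pose (2.7730, -6.5057, -0.5944)
step 3: θ'=1.2806 (R=-0.6000) → pose (1.8621, -6.8311, 1.2806)
step 4: θ'=3.1556 (R=-2.3333) → pose (4.1305, -9.8319, 3.1556)
step 5: θ'=3.5306 (R=-1.0000) → pose (4.4958, -9.7573, 3.5306)
step 6: θ'=3.5306 (straight) → pose (6.2307, -9.0461, 3.5306)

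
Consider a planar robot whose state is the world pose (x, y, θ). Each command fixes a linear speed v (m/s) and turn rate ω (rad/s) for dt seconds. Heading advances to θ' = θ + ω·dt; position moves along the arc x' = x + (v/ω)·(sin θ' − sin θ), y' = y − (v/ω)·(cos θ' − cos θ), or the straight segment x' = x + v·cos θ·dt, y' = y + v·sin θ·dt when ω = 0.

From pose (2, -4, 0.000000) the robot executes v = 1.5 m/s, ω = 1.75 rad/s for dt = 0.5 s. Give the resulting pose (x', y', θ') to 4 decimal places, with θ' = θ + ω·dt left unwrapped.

θ' = 0.0000 + 1.75·0.5 = 0.8750
R = v/ω = 1.5/1.75 = 0.8571
x' = 2 + 0.8571·(sin 0.8750 − sin 0.0000) = 2.6579
y' = -4 − 0.8571·(cos 0.8750 − cos 0.0000) = -3.6923

(2.6579, -3.6923, 0.8750)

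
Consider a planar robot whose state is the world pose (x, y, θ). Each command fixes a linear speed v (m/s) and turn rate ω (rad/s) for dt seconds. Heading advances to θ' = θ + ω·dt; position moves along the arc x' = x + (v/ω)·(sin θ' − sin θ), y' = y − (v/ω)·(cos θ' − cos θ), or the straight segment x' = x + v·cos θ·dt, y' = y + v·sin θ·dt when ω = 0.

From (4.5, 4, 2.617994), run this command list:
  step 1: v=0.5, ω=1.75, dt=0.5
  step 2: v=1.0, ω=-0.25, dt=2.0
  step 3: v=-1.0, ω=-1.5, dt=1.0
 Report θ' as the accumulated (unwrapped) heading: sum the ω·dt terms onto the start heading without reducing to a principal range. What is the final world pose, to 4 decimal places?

(2.8557, 3.1093, 1.4930)

step 1: θ'=3.4930 (R=0.2857) → pose (4.2588, 4.0208, 3.4930)
step 2: θ'=2.9930 (R=-4.0000) → pose (2.2897, 3.8205, 2.9930)
step 3: θ'=1.4930 (R=0.6667) → pose (2.8557, 3.1093, 1.4930)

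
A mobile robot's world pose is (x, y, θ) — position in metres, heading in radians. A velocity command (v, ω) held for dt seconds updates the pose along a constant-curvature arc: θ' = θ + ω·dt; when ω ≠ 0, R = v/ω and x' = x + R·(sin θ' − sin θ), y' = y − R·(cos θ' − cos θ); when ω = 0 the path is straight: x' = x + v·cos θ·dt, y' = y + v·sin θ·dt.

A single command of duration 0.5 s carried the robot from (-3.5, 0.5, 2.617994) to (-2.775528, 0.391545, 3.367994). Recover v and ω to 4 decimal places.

v = -1.5000, ω = 1.5000

Δθ = 3.367994 − 2.617994 = 0.750000
ω = Δθ/dt = 0.750000/0.5 = 1.5000
R = Δx/(sin θ' − sin θ) = -1.0000
v = R·ω = -1.0000·1.5000 = -1.5000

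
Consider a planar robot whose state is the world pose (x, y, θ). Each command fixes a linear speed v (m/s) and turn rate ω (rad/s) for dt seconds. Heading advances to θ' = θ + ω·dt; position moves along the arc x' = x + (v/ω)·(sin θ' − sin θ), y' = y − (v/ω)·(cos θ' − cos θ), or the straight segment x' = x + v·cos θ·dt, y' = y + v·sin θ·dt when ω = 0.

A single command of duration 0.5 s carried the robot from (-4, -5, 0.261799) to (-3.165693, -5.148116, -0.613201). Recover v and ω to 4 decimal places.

v = 1.7500, ω = -1.7500

Δθ = -0.613201 − 0.261799 = -0.875000
ω = Δθ/dt = -0.875000/0.5 = -1.7500
R = Δx/(sin θ' − sin θ) = -1.0000
v = R·ω = -1.0000·-1.7500 = 1.7500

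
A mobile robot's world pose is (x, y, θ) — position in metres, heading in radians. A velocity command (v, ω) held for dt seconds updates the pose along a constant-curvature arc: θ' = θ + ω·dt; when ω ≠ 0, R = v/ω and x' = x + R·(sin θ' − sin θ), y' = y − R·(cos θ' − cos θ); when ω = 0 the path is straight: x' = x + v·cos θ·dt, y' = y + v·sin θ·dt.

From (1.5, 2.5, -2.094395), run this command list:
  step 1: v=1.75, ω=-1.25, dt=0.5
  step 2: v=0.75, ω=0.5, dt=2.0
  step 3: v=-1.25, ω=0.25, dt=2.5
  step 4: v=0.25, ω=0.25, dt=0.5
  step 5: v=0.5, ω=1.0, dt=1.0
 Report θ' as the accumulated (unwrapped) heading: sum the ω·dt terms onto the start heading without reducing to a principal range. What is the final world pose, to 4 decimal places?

(-0.0175, 3.4858, 0.0306)

step 1: θ'=-2.7194 (R=-1.4000) → pose (0.8612, 1.9229, -2.7194)
step 2: θ'=-1.7194 (R=1.5000) → pose (-0.0076, 0.7767, -1.7194)
step 3: θ'=-1.0944 (R=-5.0000) → pose (-0.5092, 3.8099, -1.0944)
step 4: θ'=-0.9694 (R=1.0000) → pose (-0.4451, 3.7027, -0.9694)
step 5: θ'=0.0306 (R=0.5000) → pose (-0.0175, 3.4858, 0.0306)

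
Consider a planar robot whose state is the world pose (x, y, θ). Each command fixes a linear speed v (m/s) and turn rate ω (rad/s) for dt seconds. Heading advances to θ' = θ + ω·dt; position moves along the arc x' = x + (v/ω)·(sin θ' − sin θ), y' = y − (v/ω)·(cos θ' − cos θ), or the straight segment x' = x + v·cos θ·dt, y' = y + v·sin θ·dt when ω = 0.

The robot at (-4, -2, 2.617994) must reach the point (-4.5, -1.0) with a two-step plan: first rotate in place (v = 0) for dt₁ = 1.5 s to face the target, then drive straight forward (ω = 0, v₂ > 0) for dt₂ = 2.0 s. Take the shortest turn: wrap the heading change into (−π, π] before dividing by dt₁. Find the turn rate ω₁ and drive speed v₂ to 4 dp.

heading to target = atan2(-1−-2, -4.5−-4) = 2.0344
Δθ = wrap(2.0344 − 2.6180) = -0.5836; ω₁ = Δθ/dt₁ = -0.3890
distance = √((-4.5−-4)² + (-1−-2)²) = 1.1180; v₂ = distance/dt₂ = 0.5590

ω₁ = -0.3890, v₂ = 0.5590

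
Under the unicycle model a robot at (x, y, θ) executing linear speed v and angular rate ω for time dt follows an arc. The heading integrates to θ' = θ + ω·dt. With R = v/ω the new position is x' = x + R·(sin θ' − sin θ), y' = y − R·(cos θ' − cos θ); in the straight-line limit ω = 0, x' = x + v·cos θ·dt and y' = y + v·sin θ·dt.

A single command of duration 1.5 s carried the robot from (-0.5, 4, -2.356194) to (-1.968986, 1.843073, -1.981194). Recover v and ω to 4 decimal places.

v = 1.7500, ω = 0.2500

Δθ = -1.981194 − -2.356194 = 0.375000
ω = Δθ/dt = 0.375000/1.5 = 0.2500
R = −Δy/(cos θ' − cos θ) = 7.0000
v = R·ω = 7.0000·0.2500 = 1.7500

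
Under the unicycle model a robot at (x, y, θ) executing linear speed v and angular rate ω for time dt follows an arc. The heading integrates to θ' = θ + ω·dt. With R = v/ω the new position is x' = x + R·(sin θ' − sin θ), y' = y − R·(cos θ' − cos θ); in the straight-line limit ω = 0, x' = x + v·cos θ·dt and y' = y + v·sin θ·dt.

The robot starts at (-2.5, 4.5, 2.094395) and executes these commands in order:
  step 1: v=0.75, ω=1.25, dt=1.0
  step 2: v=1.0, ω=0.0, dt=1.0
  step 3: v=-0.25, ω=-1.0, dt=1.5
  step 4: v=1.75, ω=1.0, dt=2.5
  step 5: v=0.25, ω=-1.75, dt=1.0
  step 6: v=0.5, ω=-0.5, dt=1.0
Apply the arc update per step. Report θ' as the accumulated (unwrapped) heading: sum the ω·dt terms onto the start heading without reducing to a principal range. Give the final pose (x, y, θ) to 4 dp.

(-7.7000, 4.8490, 2.0944)

step 1: θ'=3.3444 (R=0.6000) → pose (-3.1405, 4.7877, 3.3444)
step 2: θ'=3.3444 (straight) → pose (-4.1200, 4.5863, 3.3444)
step 3: θ'=1.8444 (R=0.2500) → pose (-3.8289, 4.4090, 1.8444)
step 4: θ'=4.3444 (R=1.7500) → pose (-7.1467, 4.5657, 4.3444)
step 5: θ'=2.5944 (R=-0.1429) → pose (-7.3543, 4.4951, 2.5944)
step 6: θ'=2.0944 (R=-1.0000) → pose (-7.7000, 4.8490, 2.0944)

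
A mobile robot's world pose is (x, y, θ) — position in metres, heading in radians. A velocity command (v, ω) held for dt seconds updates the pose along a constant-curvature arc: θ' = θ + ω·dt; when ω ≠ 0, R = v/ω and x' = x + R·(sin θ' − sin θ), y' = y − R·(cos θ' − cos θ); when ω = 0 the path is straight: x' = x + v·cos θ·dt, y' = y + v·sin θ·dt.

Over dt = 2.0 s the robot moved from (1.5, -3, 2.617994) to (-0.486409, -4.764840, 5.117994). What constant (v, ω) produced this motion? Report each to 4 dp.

v = 1.7500, ω = 1.2500

Δθ = 5.117994 − 2.617994 = 2.500000
ω = Δθ/dt = 2.500000/2.0 = 1.2500
R = Δx/(sin θ' − sin θ) = 1.4000
v = R·ω = 1.4000·1.2500 = 1.7500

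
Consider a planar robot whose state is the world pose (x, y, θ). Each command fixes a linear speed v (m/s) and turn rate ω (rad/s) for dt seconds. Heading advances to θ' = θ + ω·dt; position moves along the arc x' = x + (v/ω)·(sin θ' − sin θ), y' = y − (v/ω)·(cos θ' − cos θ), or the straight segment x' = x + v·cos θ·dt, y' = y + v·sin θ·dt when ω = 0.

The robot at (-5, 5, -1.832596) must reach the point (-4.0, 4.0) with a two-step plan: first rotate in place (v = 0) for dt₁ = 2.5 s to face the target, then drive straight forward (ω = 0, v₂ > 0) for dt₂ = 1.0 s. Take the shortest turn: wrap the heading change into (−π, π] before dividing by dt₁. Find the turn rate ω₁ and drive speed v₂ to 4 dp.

heading to target = atan2(4−5, -4−-5) = -0.7854
Δθ = wrap(-0.7854 − -1.8326) = 1.0472; ω₁ = Δθ/dt₁ = 0.4189
distance = √((-4−-5)² + (4−5)²) = 1.4142; v₂ = distance/dt₂ = 1.4142

ω₁ = 0.4189, v₂ = 1.4142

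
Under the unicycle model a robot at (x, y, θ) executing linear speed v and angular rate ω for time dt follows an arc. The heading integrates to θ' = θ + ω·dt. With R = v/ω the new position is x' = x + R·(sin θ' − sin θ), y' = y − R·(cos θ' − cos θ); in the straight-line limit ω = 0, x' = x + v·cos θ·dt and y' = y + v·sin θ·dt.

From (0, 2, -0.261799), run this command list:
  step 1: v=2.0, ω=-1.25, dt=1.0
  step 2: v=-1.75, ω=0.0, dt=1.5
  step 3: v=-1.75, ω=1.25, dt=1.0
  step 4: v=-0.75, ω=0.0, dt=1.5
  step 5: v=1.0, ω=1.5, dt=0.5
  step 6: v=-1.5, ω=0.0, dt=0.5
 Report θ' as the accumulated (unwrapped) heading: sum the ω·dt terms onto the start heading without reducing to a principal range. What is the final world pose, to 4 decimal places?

step 1: θ'=-1.5118 (R=-1.6000) → pose (1.1831, 0.5489, -1.5118)
step 2: θ'=-1.5118 (straight) → pose (1.0283, 3.1693, -1.5118)
step 3: θ'=-0.2618 (R=-1.4000) → pose (-0.0069, 4.4390, -0.2618)
step 4: θ'=-0.2618 (straight) → pose (-1.0936, 4.7302, -0.2618)
step 5: θ'=0.4882 (R=0.6667) → pose (-0.6083, 4.7854, 0.4882)
step 6: θ'=0.4882 (straight) → pose (-1.2707, 4.4336, 0.4882)

(-1.2707, 4.4336, 0.4882)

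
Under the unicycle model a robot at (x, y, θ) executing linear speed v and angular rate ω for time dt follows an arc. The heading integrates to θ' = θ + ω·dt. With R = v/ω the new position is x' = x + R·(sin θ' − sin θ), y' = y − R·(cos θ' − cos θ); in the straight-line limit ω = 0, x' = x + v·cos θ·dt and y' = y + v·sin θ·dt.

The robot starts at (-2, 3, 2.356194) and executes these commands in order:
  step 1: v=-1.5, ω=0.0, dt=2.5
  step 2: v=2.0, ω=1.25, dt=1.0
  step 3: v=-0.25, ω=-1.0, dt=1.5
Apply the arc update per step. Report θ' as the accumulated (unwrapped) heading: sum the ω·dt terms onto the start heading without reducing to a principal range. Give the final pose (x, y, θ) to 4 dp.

(-0.8696, 0.5514, 2.1062)

step 1: θ'=2.3562 (straight) → pose (0.6516, 0.3483, 2.3562)
step 2: θ'=3.6062 (R=1.6000) → pose (-1.1966, 0.6474, 3.6062)
step 3: θ'=2.1062 (R=0.2500) → pose (-0.8696, 0.5514, 2.1062)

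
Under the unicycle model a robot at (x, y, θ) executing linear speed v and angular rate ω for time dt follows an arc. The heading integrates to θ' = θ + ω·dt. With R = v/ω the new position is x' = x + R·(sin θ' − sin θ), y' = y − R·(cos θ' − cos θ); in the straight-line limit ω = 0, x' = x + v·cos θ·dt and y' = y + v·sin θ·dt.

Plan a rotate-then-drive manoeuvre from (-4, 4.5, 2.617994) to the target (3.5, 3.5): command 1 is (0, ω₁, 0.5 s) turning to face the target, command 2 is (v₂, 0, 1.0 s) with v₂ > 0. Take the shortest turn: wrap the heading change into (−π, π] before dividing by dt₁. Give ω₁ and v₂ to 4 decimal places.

ω₁ = -5.5011, v₂ = 7.5664

heading to target = atan2(3.5−4.5, 3.5−-4) = -0.1326
Δθ = wrap(-0.1326 − 2.6180) = -2.7505; ω₁ = Δθ/dt₁ = -5.5011
distance = √((3.5−-4)² + (3.5−4.5)²) = 7.5664; v₂ = distance/dt₂ = 7.5664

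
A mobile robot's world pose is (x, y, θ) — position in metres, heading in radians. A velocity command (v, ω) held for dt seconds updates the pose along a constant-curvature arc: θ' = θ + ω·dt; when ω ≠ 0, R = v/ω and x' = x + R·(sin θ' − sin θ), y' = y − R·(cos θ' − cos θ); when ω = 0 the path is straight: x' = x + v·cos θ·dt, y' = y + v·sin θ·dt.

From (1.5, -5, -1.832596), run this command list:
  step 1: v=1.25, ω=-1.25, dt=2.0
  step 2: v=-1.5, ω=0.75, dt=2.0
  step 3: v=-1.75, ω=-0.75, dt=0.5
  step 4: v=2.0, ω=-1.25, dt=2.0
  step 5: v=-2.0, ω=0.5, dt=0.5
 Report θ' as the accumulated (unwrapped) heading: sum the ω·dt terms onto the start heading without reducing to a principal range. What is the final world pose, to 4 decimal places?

(1.4066, -3.8746, -5.4576)

step 1: θ'=-4.3326 (R=-1.0000) → pose (-0.3947, -5.1119, -4.3326)
step 2: θ'=-2.8326 (R=-2.0000) → pose (2.0710, -6.2757, -2.8326)
step 3: θ'=-3.2076 (R=2.3333) → pose (2.9345, -6.1703, -3.2076)
step 4: θ'=-5.7076 (R=-1.6000) → pose (2.1691, -3.2316, -5.7076)
step 5: θ'=-5.4576 (R=-4.0000) → pose (1.4066, -3.8746, -5.4576)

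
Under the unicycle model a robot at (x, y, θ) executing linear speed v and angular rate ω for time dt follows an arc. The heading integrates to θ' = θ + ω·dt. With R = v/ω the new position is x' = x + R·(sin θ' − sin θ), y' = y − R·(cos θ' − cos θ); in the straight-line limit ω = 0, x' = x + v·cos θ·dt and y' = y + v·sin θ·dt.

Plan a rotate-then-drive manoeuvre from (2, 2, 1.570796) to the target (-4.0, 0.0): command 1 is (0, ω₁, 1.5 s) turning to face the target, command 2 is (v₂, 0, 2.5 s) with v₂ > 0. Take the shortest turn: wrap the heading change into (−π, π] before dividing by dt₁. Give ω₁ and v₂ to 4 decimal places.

ω₁ = 1.2617, v₂ = 2.5298

heading to target = atan2(0−2, -4−2) = -2.8198
Δθ = wrap(-2.8198 − 1.5708) = 1.8925; ω₁ = Δθ/dt₁ = 1.2617
distance = √((-4−2)² + (0−2)²) = 6.3246; v₂ = distance/dt₂ = 2.5298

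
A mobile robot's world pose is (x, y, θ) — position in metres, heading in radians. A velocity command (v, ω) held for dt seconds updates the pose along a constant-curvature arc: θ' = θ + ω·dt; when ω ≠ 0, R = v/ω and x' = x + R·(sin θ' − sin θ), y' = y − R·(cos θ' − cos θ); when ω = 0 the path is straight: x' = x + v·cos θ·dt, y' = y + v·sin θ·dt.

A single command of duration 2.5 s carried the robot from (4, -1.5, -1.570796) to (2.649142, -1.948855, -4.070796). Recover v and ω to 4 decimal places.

v = 0.7500, ω = -1.0000

Δθ = -4.070796 − -1.570796 = -2.500000
ω = Δθ/dt = -2.500000/2.5 = -1.0000
R = Δx/(sin θ' − sin θ) = -0.7500
v = R·ω = -0.7500·-1.0000 = 0.7500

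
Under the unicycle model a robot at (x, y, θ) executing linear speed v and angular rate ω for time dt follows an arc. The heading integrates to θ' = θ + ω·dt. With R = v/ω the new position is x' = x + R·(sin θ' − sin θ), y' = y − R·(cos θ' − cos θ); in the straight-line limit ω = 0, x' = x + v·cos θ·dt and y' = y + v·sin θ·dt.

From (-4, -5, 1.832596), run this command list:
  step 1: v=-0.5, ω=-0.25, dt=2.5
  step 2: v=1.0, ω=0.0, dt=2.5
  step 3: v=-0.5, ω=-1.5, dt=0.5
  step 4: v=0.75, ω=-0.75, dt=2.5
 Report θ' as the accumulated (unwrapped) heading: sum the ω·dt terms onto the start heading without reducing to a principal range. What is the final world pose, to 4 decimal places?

step 1: θ'=1.2076 (R=2.0000) → pose (-4.0623, -6.2282, 1.2076)
step 2: θ'=1.2076 (straight) → pose (-3.1742, -3.8913, 1.2076)
step 3: θ'=0.4576 (R=0.3333) → pose (-3.3385, -4.0719, 0.4576)
step 4: θ'=-1.4174 (R=-1.0000) → pose (-1.9084, -4.8162, -1.4174)

(-1.9084, -4.8162, -1.4174)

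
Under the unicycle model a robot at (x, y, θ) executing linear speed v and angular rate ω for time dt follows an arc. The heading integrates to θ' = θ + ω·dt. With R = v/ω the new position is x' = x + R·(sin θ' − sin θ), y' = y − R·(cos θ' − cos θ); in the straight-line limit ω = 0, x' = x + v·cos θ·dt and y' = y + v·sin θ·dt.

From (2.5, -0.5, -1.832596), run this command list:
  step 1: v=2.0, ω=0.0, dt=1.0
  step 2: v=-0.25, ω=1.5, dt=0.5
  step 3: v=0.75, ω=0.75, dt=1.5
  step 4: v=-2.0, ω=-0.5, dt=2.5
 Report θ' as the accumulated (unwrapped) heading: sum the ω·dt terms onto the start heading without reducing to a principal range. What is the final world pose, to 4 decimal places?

step 1: θ'=-1.8326 (straight) → pose (1.9824, -2.4319, -1.8326)
step 2: θ'=-1.0826 (R=-0.1667) → pose (1.9686, -2.3105, -1.0826)
step 3: θ'=0.0424 (R=1.0000) → pose (2.8941, -2.8406, 0.0424)
step 4: θ'=-1.2076 (R=4.0000) → pose (-1.0145, -0.2653, -1.2076)

(-1.0145, -0.2653, -1.2076)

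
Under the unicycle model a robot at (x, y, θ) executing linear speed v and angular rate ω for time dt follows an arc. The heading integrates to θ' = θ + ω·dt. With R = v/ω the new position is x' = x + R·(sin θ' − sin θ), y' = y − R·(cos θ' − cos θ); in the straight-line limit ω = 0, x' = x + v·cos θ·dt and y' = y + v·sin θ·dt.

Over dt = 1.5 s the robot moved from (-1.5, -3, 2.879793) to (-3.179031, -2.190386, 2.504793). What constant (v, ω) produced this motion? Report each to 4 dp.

Δθ = 2.504793 − 2.879793 = -0.375000
ω = Δθ/dt = -0.375000/1.5 = -0.2500
R = Δx/(sin θ' − sin θ) = -5.0000
v = R·ω = -5.0000·-0.2500 = 1.2500

v = 1.2500, ω = -0.2500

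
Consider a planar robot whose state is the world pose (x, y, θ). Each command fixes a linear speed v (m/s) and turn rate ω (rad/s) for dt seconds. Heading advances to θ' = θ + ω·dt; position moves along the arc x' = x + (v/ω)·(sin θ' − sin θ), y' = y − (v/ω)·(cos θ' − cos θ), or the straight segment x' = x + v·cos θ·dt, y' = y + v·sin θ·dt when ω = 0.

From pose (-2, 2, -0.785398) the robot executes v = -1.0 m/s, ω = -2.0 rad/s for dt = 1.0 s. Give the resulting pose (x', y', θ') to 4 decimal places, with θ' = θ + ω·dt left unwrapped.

θ' = -0.7854 + -2.0·1.0 = -2.7854
R = v/ω = -1.0/-2.0 = 0.5000
x' = -2 + 0.5000·(sin -2.7854 − sin -0.7854) = -1.8208
y' = 2 − 0.5000·(cos -2.7854 − cos -0.7854) = 2.8222

(-1.8208, 2.8222, -2.7854)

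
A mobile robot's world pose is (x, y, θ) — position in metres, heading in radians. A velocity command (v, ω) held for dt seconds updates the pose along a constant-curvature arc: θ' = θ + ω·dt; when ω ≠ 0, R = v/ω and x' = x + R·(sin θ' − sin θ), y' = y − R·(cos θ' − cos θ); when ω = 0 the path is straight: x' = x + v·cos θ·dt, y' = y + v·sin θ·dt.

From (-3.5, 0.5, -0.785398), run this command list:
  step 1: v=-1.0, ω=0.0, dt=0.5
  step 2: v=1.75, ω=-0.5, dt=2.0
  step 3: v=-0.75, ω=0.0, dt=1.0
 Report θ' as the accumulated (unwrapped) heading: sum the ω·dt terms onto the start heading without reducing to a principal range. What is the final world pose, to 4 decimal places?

(-2.7490, -1.6339, -1.7854)

step 1: θ'=-0.7854 (straight) → pose (-3.8536, 0.8536, -0.7854)
step 2: θ'=-1.7854 (R=-3.5000) → pose (-2.9087, -2.3667, -1.7854)
step 3: θ'=-1.7854 (straight) → pose (-2.7490, -1.6339, -1.7854)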